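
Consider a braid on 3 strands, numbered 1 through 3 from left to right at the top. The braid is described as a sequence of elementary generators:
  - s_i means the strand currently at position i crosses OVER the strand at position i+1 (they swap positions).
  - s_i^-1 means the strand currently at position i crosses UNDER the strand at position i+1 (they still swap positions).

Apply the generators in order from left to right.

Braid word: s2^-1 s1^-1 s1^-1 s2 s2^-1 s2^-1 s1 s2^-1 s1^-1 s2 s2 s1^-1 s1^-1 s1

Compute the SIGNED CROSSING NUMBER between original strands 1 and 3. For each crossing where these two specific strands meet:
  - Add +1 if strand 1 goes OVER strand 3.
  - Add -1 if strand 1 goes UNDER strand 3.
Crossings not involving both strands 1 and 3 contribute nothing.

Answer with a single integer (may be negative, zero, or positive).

Answer: -1

Derivation:
Gen 1: crossing 2x3. Both 1&3? no. Sum: 0
Gen 2: 1 under 3. Both 1&3? yes. Contrib: -1. Sum: -1
Gen 3: 3 under 1. Both 1&3? yes. Contrib: +1. Sum: 0
Gen 4: crossing 3x2. Both 1&3? no. Sum: 0
Gen 5: crossing 2x3. Both 1&3? no. Sum: 0
Gen 6: crossing 3x2. Both 1&3? no. Sum: 0
Gen 7: crossing 1x2. Both 1&3? no. Sum: 0
Gen 8: 1 under 3. Both 1&3? yes. Contrib: -1. Sum: -1
Gen 9: crossing 2x3. Both 1&3? no. Sum: -1
Gen 10: crossing 2x1. Both 1&3? no. Sum: -1
Gen 11: crossing 1x2. Both 1&3? no. Sum: -1
Gen 12: crossing 3x2. Both 1&3? no. Sum: -1
Gen 13: crossing 2x3. Both 1&3? no. Sum: -1
Gen 14: crossing 3x2. Both 1&3? no. Sum: -1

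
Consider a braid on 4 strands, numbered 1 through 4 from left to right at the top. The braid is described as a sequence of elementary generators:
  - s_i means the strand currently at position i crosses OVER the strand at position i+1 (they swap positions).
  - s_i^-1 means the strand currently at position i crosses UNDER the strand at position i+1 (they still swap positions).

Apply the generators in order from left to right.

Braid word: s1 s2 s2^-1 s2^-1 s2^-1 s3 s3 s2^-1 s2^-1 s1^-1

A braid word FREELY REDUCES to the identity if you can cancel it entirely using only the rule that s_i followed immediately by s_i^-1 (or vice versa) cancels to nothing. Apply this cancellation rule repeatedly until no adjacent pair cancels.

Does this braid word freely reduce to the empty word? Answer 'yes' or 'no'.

Gen 1 (s1): push. Stack: [s1]
Gen 2 (s2): push. Stack: [s1 s2]
Gen 3 (s2^-1): cancels prior s2. Stack: [s1]
Gen 4 (s2^-1): push. Stack: [s1 s2^-1]
Gen 5 (s2^-1): push. Stack: [s1 s2^-1 s2^-1]
Gen 6 (s3): push. Stack: [s1 s2^-1 s2^-1 s3]
Gen 7 (s3): push. Stack: [s1 s2^-1 s2^-1 s3 s3]
Gen 8 (s2^-1): push. Stack: [s1 s2^-1 s2^-1 s3 s3 s2^-1]
Gen 9 (s2^-1): push. Stack: [s1 s2^-1 s2^-1 s3 s3 s2^-1 s2^-1]
Gen 10 (s1^-1): push. Stack: [s1 s2^-1 s2^-1 s3 s3 s2^-1 s2^-1 s1^-1]
Reduced word: s1 s2^-1 s2^-1 s3 s3 s2^-1 s2^-1 s1^-1

Answer: no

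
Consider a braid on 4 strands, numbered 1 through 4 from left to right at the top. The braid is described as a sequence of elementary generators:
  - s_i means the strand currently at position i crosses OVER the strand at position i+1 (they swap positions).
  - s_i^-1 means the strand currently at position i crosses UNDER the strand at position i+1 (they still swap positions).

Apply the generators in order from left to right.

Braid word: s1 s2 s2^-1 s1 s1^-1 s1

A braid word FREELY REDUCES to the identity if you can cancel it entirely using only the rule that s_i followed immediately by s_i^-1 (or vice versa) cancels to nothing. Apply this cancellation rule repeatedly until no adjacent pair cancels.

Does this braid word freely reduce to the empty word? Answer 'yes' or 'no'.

Answer: no

Derivation:
Gen 1 (s1): push. Stack: [s1]
Gen 2 (s2): push. Stack: [s1 s2]
Gen 3 (s2^-1): cancels prior s2. Stack: [s1]
Gen 4 (s1): push. Stack: [s1 s1]
Gen 5 (s1^-1): cancels prior s1. Stack: [s1]
Gen 6 (s1): push. Stack: [s1 s1]
Reduced word: s1 s1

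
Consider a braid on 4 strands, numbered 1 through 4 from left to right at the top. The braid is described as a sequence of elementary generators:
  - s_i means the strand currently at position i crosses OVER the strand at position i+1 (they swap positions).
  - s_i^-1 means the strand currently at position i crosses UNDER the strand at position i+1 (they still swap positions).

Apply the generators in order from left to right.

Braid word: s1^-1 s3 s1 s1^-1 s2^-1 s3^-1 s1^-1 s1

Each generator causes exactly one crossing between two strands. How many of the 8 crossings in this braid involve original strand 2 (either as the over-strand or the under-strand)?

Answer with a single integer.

Answer: 5

Derivation:
Gen 1: crossing 1x2. Involves strand 2? yes. Count so far: 1
Gen 2: crossing 3x4. Involves strand 2? no. Count so far: 1
Gen 3: crossing 2x1. Involves strand 2? yes. Count so far: 2
Gen 4: crossing 1x2. Involves strand 2? yes. Count so far: 3
Gen 5: crossing 1x4. Involves strand 2? no. Count so far: 3
Gen 6: crossing 1x3. Involves strand 2? no. Count so far: 3
Gen 7: crossing 2x4. Involves strand 2? yes. Count so far: 4
Gen 8: crossing 4x2. Involves strand 2? yes. Count so far: 5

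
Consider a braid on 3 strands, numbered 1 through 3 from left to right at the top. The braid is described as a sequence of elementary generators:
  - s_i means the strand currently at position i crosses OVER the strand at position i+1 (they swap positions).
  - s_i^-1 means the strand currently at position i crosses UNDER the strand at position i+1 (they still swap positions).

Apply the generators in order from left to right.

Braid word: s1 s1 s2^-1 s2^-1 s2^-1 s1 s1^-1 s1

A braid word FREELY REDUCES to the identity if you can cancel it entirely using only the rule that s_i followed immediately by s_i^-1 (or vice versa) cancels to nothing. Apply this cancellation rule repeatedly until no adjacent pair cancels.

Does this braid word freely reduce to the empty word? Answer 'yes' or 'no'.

Answer: no

Derivation:
Gen 1 (s1): push. Stack: [s1]
Gen 2 (s1): push. Stack: [s1 s1]
Gen 3 (s2^-1): push. Stack: [s1 s1 s2^-1]
Gen 4 (s2^-1): push. Stack: [s1 s1 s2^-1 s2^-1]
Gen 5 (s2^-1): push. Stack: [s1 s1 s2^-1 s2^-1 s2^-1]
Gen 6 (s1): push. Stack: [s1 s1 s2^-1 s2^-1 s2^-1 s1]
Gen 7 (s1^-1): cancels prior s1. Stack: [s1 s1 s2^-1 s2^-1 s2^-1]
Gen 8 (s1): push. Stack: [s1 s1 s2^-1 s2^-1 s2^-1 s1]
Reduced word: s1 s1 s2^-1 s2^-1 s2^-1 s1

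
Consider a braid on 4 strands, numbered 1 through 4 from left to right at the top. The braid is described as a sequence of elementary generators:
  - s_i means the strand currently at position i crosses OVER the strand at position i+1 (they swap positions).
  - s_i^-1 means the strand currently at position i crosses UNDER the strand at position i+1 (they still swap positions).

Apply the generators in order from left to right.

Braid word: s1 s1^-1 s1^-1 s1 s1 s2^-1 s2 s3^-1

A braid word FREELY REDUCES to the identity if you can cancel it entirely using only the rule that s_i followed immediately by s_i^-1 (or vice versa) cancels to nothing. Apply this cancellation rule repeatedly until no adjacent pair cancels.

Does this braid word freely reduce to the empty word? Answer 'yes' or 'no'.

Gen 1 (s1): push. Stack: [s1]
Gen 2 (s1^-1): cancels prior s1. Stack: []
Gen 3 (s1^-1): push. Stack: [s1^-1]
Gen 4 (s1): cancels prior s1^-1. Stack: []
Gen 5 (s1): push. Stack: [s1]
Gen 6 (s2^-1): push. Stack: [s1 s2^-1]
Gen 7 (s2): cancels prior s2^-1. Stack: [s1]
Gen 8 (s3^-1): push. Stack: [s1 s3^-1]
Reduced word: s1 s3^-1

Answer: no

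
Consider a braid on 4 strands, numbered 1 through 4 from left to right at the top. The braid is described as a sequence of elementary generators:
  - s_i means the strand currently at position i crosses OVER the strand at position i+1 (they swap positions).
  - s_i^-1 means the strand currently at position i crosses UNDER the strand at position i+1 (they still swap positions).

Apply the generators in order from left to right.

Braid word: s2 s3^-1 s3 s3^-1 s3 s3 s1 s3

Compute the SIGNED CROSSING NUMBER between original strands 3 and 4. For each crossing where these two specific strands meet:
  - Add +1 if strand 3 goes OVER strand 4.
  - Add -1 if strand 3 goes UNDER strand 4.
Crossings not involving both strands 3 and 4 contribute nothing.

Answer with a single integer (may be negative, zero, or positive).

Answer: 0

Derivation:
Gen 1: crossing 2x3. Both 3&4? no. Sum: 0
Gen 2: crossing 2x4. Both 3&4? no. Sum: 0
Gen 3: crossing 4x2. Both 3&4? no. Sum: 0
Gen 4: crossing 2x4. Both 3&4? no. Sum: 0
Gen 5: crossing 4x2. Both 3&4? no. Sum: 0
Gen 6: crossing 2x4. Both 3&4? no. Sum: 0
Gen 7: crossing 1x3. Both 3&4? no. Sum: 0
Gen 8: crossing 4x2. Both 3&4? no. Sum: 0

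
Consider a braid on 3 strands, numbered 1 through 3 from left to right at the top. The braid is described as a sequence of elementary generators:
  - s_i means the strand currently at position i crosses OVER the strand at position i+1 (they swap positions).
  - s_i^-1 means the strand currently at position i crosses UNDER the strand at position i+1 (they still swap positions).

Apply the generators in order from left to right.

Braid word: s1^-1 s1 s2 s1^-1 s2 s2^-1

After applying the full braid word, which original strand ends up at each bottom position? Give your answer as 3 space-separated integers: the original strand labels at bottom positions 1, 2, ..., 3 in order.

Answer: 3 1 2

Derivation:
Gen 1 (s1^-1): strand 1 crosses under strand 2. Perm now: [2 1 3]
Gen 2 (s1): strand 2 crosses over strand 1. Perm now: [1 2 3]
Gen 3 (s2): strand 2 crosses over strand 3. Perm now: [1 3 2]
Gen 4 (s1^-1): strand 1 crosses under strand 3. Perm now: [3 1 2]
Gen 5 (s2): strand 1 crosses over strand 2. Perm now: [3 2 1]
Gen 6 (s2^-1): strand 2 crosses under strand 1. Perm now: [3 1 2]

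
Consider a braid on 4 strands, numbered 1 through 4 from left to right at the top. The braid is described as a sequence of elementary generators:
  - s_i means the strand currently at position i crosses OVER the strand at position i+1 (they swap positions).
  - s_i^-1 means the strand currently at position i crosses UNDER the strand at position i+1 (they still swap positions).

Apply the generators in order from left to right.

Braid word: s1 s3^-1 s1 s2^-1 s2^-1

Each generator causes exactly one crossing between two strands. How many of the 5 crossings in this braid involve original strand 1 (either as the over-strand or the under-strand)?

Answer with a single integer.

Answer: 2

Derivation:
Gen 1: crossing 1x2. Involves strand 1? yes. Count so far: 1
Gen 2: crossing 3x4. Involves strand 1? no. Count so far: 1
Gen 3: crossing 2x1. Involves strand 1? yes. Count so far: 2
Gen 4: crossing 2x4. Involves strand 1? no. Count so far: 2
Gen 5: crossing 4x2. Involves strand 1? no. Count so far: 2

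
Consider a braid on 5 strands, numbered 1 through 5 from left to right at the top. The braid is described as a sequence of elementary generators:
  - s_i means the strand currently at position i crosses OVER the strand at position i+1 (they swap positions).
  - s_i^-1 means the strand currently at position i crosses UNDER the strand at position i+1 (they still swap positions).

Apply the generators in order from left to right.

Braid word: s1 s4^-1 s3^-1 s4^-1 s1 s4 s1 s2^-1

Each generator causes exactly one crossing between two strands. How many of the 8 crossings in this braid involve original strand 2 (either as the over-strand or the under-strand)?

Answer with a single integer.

Answer: 3

Derivation:
Gen 1: crossing 1x2. Involves strand 2? yes. Count so far: 1
Gen 2: crossing 4x5. Involves strand 2? no. Count so far: 1
Gen 3: crossing 3x5. Involves strand 2? no. Count so far: 1
Gen 4: crossing 3x4. Involves strand 2? no. Count so far: 1
Gen 5: crossing 2x1. Involves strand 2? yes. Count so far: 2
Gen 6: crossing 4x3. Involves strand 2? no. Count so far: 2
Gen 7: crossing 1x2. Involves strand 2? yes. Count so far: 3
Gen 8: crossing 1x5. Involves strand 2? no. Count so far: 3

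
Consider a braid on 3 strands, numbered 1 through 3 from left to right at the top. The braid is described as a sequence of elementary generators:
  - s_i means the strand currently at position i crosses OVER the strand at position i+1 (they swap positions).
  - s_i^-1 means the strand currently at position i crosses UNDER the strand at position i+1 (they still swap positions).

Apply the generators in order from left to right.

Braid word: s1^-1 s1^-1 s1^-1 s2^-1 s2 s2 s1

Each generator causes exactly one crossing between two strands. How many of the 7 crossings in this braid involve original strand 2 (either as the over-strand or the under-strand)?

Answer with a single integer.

Gen 1: crossing 1x2. Involves strand 2? yes. Count so far: 1
Gen 2: crossing 2x1. Involves strand 2? yes. Count so far: 2
Gen 3: crossing 1x2. Involves strand 2? yes. Count so far: 3
Gen 4: crossing 1x3. Involves strand 2? no. Count so far: 3
Gen 5: crossing 3x1. Involves strand 2? no. Count so far: 3
Gen 6: crossing 1x3. Involves strand 2? no. Count so far: 3
Gen 7: crossing 2x3. Involves strand 2? yes. Count so far: 4

Answer: 4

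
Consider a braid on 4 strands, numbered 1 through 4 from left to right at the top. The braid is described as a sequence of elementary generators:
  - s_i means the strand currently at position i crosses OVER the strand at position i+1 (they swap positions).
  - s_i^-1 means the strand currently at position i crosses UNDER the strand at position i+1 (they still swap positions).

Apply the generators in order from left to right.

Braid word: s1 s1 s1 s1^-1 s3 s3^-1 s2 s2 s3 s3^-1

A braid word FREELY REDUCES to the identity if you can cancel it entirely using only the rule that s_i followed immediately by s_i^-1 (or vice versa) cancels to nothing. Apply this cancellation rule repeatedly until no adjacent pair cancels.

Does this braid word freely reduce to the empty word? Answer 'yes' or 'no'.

Gen 1 (s1): push. Stack: [s1]
Gen 2 (s1): push. Stack: [s1 s1]
Gen 3 (s1): push. Stack: [s1 s1 s1]
Gen 4 (s1^-1): cancels prior s1. Stack: [s1 s1]
Gen 5 (s3): push. Stack: [s1 s1 s3]
Gen 6 (s3^-1): cancels prior s3. Stack: [s1 s1]
Gen 7 (s2): push. Stack: [s1 s1 s2]
Gen 8 (s2): push. Stack: [s1 s1 s2 s2]
Gen 9 (s3): push. Stack: [s1 s1 s2 s2 s3]
Gen 10 (s3^-1): cancels prior s3. Stack: [s1 s1 s2 s2]
Reduced word: s1 s1 s2 s2

Answer: no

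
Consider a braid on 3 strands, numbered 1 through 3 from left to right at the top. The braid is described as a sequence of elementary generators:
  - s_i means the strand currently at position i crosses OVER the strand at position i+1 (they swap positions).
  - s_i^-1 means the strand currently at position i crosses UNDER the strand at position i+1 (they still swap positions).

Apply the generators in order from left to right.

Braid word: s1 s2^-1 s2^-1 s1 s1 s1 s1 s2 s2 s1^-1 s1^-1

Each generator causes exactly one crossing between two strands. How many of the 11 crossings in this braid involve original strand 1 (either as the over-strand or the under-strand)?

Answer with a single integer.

Answer: 11

Derivation:
Gen 1: crossing 1x2. Involves strand 1? yes. Count so far: 1
Gen 2: crossing 1x3. Involves strand 1? yes. Count so far: 2
Gen 3: crossing 3x1. Involves strand 1? yes. Count so far: 3
Gen 4: crossing 2x1. Involves strand 1? yes. Count so far: 4
Gen 5: crossing 1x2. Involves strand 1? yes. Count so far: 5
Gen 6: crossing 2x1. Involves strand 1? yes. Count so far: 6
Gen 7: crossing 1x2. Involves strand 1? yes. Count so far: 7
Gen 8: crossing 1x3. Involves strand 1? yes. Count so far: 8
Gen 9: crossing 3x1. Involves strand 1? yes. Count so far: 9
Gen 10: crossing 2x1. Involves strand 1? yes. Count so far: 10
Gen 11: crossing 1x2. Involves strand 1? yes. Count so far: 11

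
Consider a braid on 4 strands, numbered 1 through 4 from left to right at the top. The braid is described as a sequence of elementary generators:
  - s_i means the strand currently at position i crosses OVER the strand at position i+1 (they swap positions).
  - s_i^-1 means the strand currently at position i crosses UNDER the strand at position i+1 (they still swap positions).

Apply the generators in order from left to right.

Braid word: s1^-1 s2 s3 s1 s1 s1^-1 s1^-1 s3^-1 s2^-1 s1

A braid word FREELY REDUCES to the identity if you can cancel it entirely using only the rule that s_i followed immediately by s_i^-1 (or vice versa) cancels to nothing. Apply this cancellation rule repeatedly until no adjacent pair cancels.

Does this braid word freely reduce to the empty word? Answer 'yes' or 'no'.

Gen 1 (s1^-1): push. Stack: [s1^-1]
Gen 2 (s2): push. Stack: [s1^-1 s2]
Gen 3 (s3): push. Stack: [s1^-1 s2 s3]
Gen 4 (s1): push. Stack: [s1^-1 s2 s3 s1]
Gen 5 (s1): push. Stack: [s1^-1 s2 s3 s1 s1]
Gen 6 (s1^-1): cancels prior s1. Stack: [s1^-1 s2 s3 s1]
Gen 7 (s1^-1): cancels prior s1. Stack: [s1^-1 s2 s3]
Gen 8 (s3^-1): cancels prior s3. Stack: [s1^-1 s2]
Gen 9 (s2^-1): cancels prior s2. Stack: [s1^-1]
Gen 10 (s1): cancels prior s1^-1. Stack: []
Reduced word: (empty)

Answer: yes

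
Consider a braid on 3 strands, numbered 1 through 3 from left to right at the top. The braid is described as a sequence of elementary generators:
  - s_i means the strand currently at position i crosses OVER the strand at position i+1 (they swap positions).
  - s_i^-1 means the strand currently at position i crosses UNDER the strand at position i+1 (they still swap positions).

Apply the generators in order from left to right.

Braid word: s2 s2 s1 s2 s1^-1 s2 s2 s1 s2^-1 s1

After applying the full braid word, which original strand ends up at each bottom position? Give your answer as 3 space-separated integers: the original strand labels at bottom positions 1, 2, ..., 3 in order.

Gen 1 (s2): strand 2 crosses over strand 3. Perm now: [1 3 2]
Gen 2 (s2): strand 3 crosses over strand 2. Perm now: [1 2 3]
Gen 3 (s1): strand 1 crosses over strand 2. Perm now: [2 1 3]
Gen 4 (s2): strand 1 crosses over strand 3. Perm now: [2 3 1]
Gen 5 (s1^-1): strand 2 crosses under strand 3. Perm now: [3 2 1]
Gen 6 (s2): strand 2 crosses over strand 1. Perm now: [3 1 2]
Gen 7 (s2): strand 1 crosses over strand 2. Perm now: [3 2 1]
Gen 8 (s1): strand 3 crosses over strand 2. Perm now: [2 3 1]
Gen 9 (s2^-1): strand 3 crosses under strand 1. Perm now: [2 1 3]
Gen 10 (s1): strand 2 crosses over strand 1. Perm now: [1 2 3]

Answer: 1 2 3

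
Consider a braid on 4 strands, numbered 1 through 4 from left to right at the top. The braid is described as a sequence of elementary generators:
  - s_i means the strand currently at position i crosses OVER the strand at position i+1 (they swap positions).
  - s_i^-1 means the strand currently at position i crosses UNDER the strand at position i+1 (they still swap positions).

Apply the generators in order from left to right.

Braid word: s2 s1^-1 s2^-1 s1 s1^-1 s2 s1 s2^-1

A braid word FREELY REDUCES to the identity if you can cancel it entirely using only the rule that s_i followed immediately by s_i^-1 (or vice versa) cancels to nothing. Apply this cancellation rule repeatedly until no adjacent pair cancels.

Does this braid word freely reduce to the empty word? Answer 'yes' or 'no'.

Gen 1 (s2): push. Stack: [s2]
Gen 2 (s1^-1): push. Stack: [s2 s1^-1]
Gen 3 (s2^-1): push. Stack: [s2 s1^-1 s2^-1]
Gen 4 (s1): push. Stack: [s2 s1^-1 s2^-1 s1]
Gen 5 (s1^-1): cancels prior s1. Stack: [s2 s1^-1 s2^-1]
Gen 6 (s2): cancels prior s2^-1. Stack: [s2 s1^-1]
Gen 7 (s1): cancels prior s1^-1. Stack: [s2]
Gen 8 (s2^-1): cancels prior s2. Stack: []
Reduced word: (empty)

Answer: yes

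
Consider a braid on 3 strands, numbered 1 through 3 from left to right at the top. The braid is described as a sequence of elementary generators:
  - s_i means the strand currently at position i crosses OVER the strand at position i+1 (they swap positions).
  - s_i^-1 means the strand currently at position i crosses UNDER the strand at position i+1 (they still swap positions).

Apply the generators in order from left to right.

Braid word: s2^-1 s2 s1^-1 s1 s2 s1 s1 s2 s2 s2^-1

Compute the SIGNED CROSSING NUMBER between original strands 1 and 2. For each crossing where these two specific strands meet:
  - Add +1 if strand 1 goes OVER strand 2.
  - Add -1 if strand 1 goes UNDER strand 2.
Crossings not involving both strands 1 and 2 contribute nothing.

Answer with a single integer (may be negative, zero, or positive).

Answer: -2

Derivation:
Gen 1: crossing 2x3. Both 1&2? no. Sum: 0
Gen 2: crossing 3x2. Both 1&2? no. Sum: 0
Gen 3: 1 under 2. Both 1&2? yes. Contrib: -1. Sum: -1
Gen 4: 2 over 1. Both 1&2? yes. Contrib: -1. Sum: -2
Gen 5: crossing 2x3. Both 1&2? no. Sum: -2
Gen 6: crossing 1x3. Both 1&2? no. Sum: -2
Gen 7: crossing 3x1. Both 1&2? no. Sum: -2
Gen 8: crossing 3x2. Both 1&2? no. Sum: -2
Gen 9: crossing 2x3. Both 1&2? no. Sum: -2
Gen 10: crossing 3x2. Both 1&2? no. Sum: -2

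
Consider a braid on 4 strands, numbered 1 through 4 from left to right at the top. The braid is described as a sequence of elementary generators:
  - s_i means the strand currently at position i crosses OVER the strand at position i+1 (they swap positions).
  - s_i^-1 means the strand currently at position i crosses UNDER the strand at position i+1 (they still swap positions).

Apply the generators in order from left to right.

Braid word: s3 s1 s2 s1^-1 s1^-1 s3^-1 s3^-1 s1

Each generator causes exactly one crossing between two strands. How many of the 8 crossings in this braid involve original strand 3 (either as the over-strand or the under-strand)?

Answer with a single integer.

Gen 1: crossing 3x4. Involves strand 3? yes. Count so far: 1
Gen 2: crossing 1x2. Involves strand 3? no. Count so far: 1
Gen 3: crossing 1x4. Involves strand 3? no. Count so far: 1
Gen 4: crossing 2x4. Involves strand 3? no. Count so far: 1
Gen 5: crossing 4x2. Involves strand 3? no. Count so far: 1
Gen 6: crossing 1x3. Involves strand 3? yes. Count so far: 2
Gen 7: crossing 3x1. Involves strand 3? yes. Count so far: 3
Gen 8: crossing 2x4. Involves strand 3? no. Count so far: 3

Answer: 3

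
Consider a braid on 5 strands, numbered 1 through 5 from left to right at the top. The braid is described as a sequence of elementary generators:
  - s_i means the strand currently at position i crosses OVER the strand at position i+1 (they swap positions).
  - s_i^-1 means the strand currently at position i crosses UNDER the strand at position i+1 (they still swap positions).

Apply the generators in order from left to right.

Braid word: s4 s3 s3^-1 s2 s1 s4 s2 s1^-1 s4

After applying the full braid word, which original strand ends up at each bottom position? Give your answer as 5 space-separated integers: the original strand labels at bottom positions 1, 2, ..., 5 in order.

Gen 1 (s4): strand 4 crosses over strand 5. Perm now: [1 2 3 5 4]
Gen 2 (s3): strand 3 crosses over strand 5. Perm now: [1 2 5 3 4]
Gen 3 (s3^-1): strand 5 crosses under strand 3. Perm now: [1 2 3 5 4]
Gen 4 (s2): strand 2 crosses over strand 3. Perm now: [1 3 2 5 4]
Gen 5 (s1): strand 1 crosses over strand 3. Perm now: [3 1 2 5 4]
Gen 6 (s4): strand 5 crosses over strand 4. Perm now: [3 1 2 4 5]
Gen 7 (s2): strand 1 crosses over strand 2. Perm now: [3 2 1 4 5]
Gen 8 (s1^-1): strand 3 crosses under strand 2. Perm now: [2 3 1 4 5]
Gen 9 (s4): strand 4 crosses over strand 5. Perm now: [2 3 1 5 4]

Answer: 2 3 1 5 4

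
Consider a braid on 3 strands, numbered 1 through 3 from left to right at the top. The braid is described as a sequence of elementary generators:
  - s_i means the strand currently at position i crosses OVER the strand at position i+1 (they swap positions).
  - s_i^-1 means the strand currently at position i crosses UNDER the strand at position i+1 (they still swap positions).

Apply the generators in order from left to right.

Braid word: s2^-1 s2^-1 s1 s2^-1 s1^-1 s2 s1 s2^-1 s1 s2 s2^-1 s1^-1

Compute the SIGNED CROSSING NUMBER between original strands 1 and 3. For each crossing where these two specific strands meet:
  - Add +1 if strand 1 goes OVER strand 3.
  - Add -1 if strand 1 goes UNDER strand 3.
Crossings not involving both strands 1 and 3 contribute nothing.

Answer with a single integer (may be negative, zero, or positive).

Answer: 0

Derivation:
Gen 1: crossing 2x3. Both 1&3? no. Sum: 0
Gen 2: crossing 3x2. Both 1&3? no. Sum: 0
Gen 3: crossing 1x2. Both 1&3? no. Sum: 0
Gen 4: 1 under 3. Both 1&3? yes. Contrib: -1. Sum: -1
Gen 5: crossing 2x3. Both 1&3? no. Sum: -1
Gen 6: crossing 2x1. Both 1&3? no. Sum: -1
Gen 7: 3 over 1. Both 1&3? yes. Contrib: -1. Sum: -2
Gen 8: crossing 3x2. Both 1&3? no. Sum: -2
Gen 9: crossing 1x2. Both 1&3? no. Sum: -2
Gen 10: 1 over 3. Both 1&3? yes. Contrib: +1. Sum: -1
Gen 11: 3 under 1. Both 1&3? yes. Contrib: +1. Sum: 0
Gen 12: crossing 2x1. Both 1&3? no. Sum: 0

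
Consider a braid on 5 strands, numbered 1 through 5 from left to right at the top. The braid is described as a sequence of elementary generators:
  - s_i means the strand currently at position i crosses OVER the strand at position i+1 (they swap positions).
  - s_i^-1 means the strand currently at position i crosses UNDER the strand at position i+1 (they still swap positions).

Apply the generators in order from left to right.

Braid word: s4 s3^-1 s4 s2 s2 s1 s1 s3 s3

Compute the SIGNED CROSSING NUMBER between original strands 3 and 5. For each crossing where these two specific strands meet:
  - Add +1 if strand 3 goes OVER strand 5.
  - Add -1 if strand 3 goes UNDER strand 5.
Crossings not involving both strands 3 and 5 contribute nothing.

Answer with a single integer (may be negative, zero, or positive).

Answer: -1

Derivation:
Gen 1: crossing 4x5. Both 3&5? no. Sum: 0
Gen 2: 3 under 5. Both 3&5? yes. Contrib: -1. Sum: -1
Gen 3: crossing 3x4. Both 3&5? no. Sum: -1
Gen 4: crossing 2x5. Both 3&5? no. Sum: -1
Gen 5: crossing 5x2. Both 3&5? no. Sum: -1
Gen 6: crossing 1x2. Both 3&5? no. Sum: -1
Gen 7: crossing 2x1. Both 3&5? no. Sum: -1
Gen 8: crossing 5x4. Both 3&5? no. Sum: -1
Gen 9: crossing 4x5. Both 3&5? no. Sum: -1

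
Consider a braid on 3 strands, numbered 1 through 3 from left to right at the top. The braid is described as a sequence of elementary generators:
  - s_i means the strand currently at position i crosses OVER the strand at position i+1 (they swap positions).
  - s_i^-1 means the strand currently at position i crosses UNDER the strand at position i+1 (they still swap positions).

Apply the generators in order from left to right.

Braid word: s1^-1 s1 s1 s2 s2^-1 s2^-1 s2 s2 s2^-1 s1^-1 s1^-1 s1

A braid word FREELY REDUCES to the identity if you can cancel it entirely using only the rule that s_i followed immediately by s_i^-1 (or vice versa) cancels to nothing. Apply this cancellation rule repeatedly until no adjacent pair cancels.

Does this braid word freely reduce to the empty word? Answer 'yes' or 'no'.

Answer: yes

Derivation:
Gen 1 (s1^-1): push. Stack: [s1^-1]
Gen 2 (s1): cancels prior s1^-1. Stack: []
Gen 3 (s1): push. Stack: [s1]
Gen 4 (s2): push. Stack: [s1 s2]
Gen 5 (s2^-1): cancels prior s2. Stack: [s1]
Gen 6 (s2^-1): push. Stack: [s1 s2^-1]
Gen 7 (s2): cancels prior s2^-1. Stack: [s1]
Gen 8 (s2): push. Stack: [s1 s2]
Gen 9 (s2^-1): cancels prior s2. Stack: [s1]
Gen 10 (s1^-1): cancels prior s1. Stack: []
Gen 11 (s1^-1): push. Stack: [s1^-1]
Gen 12 (s1): cancels prior s1^-1. Stack: []
Reduced word: (empty)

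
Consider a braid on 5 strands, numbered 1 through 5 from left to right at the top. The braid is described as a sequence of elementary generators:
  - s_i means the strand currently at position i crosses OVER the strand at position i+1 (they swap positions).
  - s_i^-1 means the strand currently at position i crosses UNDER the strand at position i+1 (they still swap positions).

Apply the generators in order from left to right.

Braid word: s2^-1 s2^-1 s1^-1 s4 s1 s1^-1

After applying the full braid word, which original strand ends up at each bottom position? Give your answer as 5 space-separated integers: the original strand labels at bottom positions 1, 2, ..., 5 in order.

Gen 1 (s2^-1): strand 2 crosses under strand 3. Perm now: [1 3 2 4 5]
Gen 2 (s2^-1): strand 3 crosses under strand 2. Perm now: [1 2 3 4 5]
Gen 3 (s1^-1): strand 1 crosses under strand 2. Perm now: [2 1 3 4 5]
Gen 4 (s4): strand 4 crosses over strand 5. Perm now: [2 1 3 5 4]
Gen 5 (s1): strand 2 crosses over strand 1. Perm now: [1 2 3 5 4]
Gen 6 (s1^-1): strand 1 crosses under strand 2. Perm now: [2 1 3 5 4]

Answer: 2 1 3 5 4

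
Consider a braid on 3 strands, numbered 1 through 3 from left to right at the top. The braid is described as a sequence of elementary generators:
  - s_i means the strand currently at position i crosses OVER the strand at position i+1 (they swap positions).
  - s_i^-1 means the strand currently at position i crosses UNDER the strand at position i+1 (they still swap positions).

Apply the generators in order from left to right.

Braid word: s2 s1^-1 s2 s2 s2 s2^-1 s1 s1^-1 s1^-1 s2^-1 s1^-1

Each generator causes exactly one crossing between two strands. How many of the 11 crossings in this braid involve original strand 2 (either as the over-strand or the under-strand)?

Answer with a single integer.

Answer: 7

Derivation:
Gen 1: crossing 2x3. Involves strand 2? yes. Count so far: 1
Gen 2: crossing 1x3. Involves strand 2? no. Count so far: 1
Gen 3: crossing 1x2. Involves strand 2? yes. Count so far: 2
Gen 4: crossing 2x1. Involves strand 2? yes. Count so far: 3
Gen 5: crossing 1x2. Involves strand 2? yes. Count so far: 4
Gen 6: crossing 2x1. Involves strand 2? yes. Count so far: 5
Gen 7: crossing 3x1. Involves strand 2? no. Count so far: 5
Gen 8: crossing 1x3. Involves strand 2? no. Count so far: 5
Gen 9: crossing 3x1. Involves strand 2? no. Count so far: 5
Gen 10: crossing 3x2. Involves strand 2? yes. Count so far: 6
Gen 11: crossing 1x2. Involves strand 2? yes. Count so far: 7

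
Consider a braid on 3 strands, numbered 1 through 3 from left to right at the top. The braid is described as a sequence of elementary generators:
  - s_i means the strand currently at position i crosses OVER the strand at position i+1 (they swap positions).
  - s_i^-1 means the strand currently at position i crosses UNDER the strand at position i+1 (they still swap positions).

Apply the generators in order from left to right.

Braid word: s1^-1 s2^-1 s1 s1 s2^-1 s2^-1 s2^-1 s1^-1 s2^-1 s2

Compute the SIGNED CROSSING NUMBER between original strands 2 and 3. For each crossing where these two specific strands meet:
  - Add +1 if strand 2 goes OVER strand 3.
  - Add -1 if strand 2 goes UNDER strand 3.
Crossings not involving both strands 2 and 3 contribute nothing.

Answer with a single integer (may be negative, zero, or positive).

Gen 1: crossing 1x2. Both 2&3? no. Sum: 0
Gen 2: crossing 1x3. Both 2&3? no. Sum: 0
Gen 3: 2 over 3. Both 2&3? yes. Contrib: +1. Sum: 1
Gen 4: 3 over 2. Both 2&3? yes. Contrib: -1. Sum: 0
Gen 5: crossing 3x1. Both 2&3? no. Sum: 0
Gen 6: crossing 1x3. Both 2&3? no. Sum: 0
Gen 7: crossing 3x1. Both 2&3? no. Sum: 0
Gen 8: crossing 2x1. Both 2&3? no. Sum: 0
Gen 9: 2 under 3. Both 2&3? yes. Contrib: -1. Sum: -1
Gen 10: 3 over 2. Both 2&3? yes. Contrib: -1. Sum: -2

Answer: -2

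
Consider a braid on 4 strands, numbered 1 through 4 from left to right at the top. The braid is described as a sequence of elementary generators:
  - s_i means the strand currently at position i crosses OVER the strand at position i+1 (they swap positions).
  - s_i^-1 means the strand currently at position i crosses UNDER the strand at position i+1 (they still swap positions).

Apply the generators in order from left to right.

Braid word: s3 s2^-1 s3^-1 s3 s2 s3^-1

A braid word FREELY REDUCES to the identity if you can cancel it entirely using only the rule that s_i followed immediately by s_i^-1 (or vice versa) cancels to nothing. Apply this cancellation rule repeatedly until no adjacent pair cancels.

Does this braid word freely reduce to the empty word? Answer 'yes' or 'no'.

Answer: yes

Derivation:
Gen 1 (s3): push. Stack: [s3]
Gen 2 (s2^-1): push. Stack: [s3 s2^-1]
Gen 3 (s3^-1): push. Stack: [s3 s2^-1 s3^-1]
Gen 4 (s3): cancels prior s3^-1. Stack: [s3 s2^-1]
Gen 5 (s2): cancels prior s2^-1. Stack: [s3]
Gen 6 (s3^-1): cancels prior s3. Stack: []
Reduced word: (empty)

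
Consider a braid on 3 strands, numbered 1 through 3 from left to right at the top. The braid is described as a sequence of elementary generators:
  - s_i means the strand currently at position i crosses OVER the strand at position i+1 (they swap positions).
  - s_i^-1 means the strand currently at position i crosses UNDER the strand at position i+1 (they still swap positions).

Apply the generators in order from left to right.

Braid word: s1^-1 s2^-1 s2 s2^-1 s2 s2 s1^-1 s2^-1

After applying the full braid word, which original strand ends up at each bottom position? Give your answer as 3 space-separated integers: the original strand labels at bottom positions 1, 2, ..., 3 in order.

Gen 1 (s1^-1): strand 1 crosses under strand 2. Perm now: [2 1 3]
Gen 2 (s2^-1): strand 1 crosses under strand 3. Perm now: [2 3 1]
Gen 3 (s2): strand 3 crosses over strand 1. Perm now: [2 1 3]
Gen 4 (s2^-1): strand 1 crosses under strand 3. Perm now: [2 3 1]
Gen 5 (s2): strand 3 crosses over strand 1. Perm now: [2 1 3]
Gen 6 (s2): strand 1 crosses over strand 3. Perm now: [2 3 1]
Gen 7 (s1^-1): strand 2 crosses under strand 3. Perm now: [3 2 1]
Gen 8 (s2^-1): strand 2 crosses under strand 1. Perm now: [3 1 2]

Answer: 3 1 2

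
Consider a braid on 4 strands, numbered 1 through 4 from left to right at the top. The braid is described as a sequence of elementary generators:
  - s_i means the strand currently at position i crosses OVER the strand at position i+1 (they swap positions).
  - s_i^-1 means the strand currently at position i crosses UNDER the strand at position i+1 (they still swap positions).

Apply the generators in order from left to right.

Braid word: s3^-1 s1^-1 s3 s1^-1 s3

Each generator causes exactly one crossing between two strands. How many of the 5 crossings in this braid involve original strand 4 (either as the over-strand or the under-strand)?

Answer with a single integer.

Answer: 3

Derivation:
Gen 1: crossing 3x4. Involves strand 4? yes. Count so far: 1
Gen 2: crossing 1x2. Involves strand 4? no. Count so far: 1
Gen 3: crossing 4x3. Involves strand 4? yes. Count so far: 2
Gen 4: crossing 2x1. Involves strand 4? no. Count so far: 2
Gen 5: crossing 3x4. Involves strand 4? yes. Count so far: 3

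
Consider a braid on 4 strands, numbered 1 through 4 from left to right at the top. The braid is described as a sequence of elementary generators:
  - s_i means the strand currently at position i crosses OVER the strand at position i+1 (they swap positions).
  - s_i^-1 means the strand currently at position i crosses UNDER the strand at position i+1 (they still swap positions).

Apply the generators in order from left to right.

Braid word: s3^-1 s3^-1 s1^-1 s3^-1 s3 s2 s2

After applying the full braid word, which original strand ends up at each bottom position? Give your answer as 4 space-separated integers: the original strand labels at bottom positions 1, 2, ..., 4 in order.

Gen 1 (s3^-1): strand 3 crosses under strand 4. Perm now: [1 2 4 3]
Gen 2 (s3^-1): strand 4 crosses under strand 3. Perm now: [1 2 3 4]
Gen 3 (s1^-1): strand 1 crosses under strand 2. Perm now: [2 1 3 4]
Gen 4 (s3^-1): strand 3 crosses under strand 4. Perm now: [2 1 4 3]
Gen 5 (s3): strand 4 crosses over strand 3. Perm now: [2 1 3 4]
Gen 6 (s2): strand 1 crosses over strand 3. Perm now: [2 3 1 4]
Gen 7 (s2): strand 3 crosses over strand 1. Perm now: [2 1 3 4]

Answer: 2 1 3 4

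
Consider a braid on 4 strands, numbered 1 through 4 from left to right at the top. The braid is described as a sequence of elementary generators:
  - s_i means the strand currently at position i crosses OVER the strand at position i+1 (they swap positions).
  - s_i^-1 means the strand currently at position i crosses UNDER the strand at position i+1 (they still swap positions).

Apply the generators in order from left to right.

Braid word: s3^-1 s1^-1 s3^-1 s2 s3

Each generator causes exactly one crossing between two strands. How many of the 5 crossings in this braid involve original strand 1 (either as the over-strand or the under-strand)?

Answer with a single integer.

Answer: 3

Derivation:
Gen 1: crossing 3x4. Involves strand 1? no. Count so far: 0
Gen 2: crossing 1x2. Involves strand 1? yes. Count so far: 1
Gen 3: crossing 4x3. Involves strand 1? no. Count so far: 1
Gen 4: crossing 1x3. Involves strand 1? yes. Count so far: 2
Gen 5: crossing 1x4. Involves strand 1? yes. Count so far: 3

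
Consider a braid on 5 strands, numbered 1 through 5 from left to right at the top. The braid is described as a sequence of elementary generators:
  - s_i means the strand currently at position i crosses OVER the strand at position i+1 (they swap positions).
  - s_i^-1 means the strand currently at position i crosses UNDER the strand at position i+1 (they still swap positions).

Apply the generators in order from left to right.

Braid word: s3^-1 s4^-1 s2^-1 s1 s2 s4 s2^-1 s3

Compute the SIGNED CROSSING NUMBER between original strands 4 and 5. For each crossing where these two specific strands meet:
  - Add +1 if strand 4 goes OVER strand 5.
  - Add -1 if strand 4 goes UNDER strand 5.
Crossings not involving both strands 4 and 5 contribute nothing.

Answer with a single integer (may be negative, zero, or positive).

Gen 1: crossing 3x4. Both 4&5? no. Sum: 0
Gen 2: crossing 3x5. Both 4&5? no. Sum: 0
Gen 3: crossing 2x4. Both 4&5? no. Sum: 0
Gen 4: crossing 1x4. Both 4&5? no. Sum: 0
Gen 5: crossing 1x2. Both 4&5? no. Sum: 0
Gen 6: crossing 5x3. Both 4&5? no. Sum: 0
Gen 7: crossing 2x1. Both 4&5? no. Sum: 0
Gen 8: crossing 2x3. Both 4&5? no. Sum: 0

Answer: 0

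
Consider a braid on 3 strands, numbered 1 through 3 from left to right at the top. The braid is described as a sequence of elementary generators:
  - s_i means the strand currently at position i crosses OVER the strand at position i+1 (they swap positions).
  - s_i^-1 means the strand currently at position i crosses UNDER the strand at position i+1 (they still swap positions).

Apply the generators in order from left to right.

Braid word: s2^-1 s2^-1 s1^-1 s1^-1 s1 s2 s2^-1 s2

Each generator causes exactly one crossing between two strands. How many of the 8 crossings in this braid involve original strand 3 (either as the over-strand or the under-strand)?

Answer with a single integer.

Answer: 5

Derivation:
Gen 1: crossing 2x3. Involves strand 3? yes. Count so far: 1
Gen 2: crossing 3x2. Involves strand 3? yes. Count so far: 2
Gen 3: crossing 1x2. Involves strand 3? no. Count so far: 2
Gen 4: crossing 2x1. Involves strand 3? no. Count so far: 2
Gen 5: crossing 1x2. Involves strand 3? no. Count so far: 2
Gen 6: crossing 1x3. Involves strand 3? yes. Count so far: 3
Gen 7: crossing 3x1. Involves strand 3? yes. Count so far: 4
Gen 8: crossing 1x3. Involves strand 3? yes. Count so far: 5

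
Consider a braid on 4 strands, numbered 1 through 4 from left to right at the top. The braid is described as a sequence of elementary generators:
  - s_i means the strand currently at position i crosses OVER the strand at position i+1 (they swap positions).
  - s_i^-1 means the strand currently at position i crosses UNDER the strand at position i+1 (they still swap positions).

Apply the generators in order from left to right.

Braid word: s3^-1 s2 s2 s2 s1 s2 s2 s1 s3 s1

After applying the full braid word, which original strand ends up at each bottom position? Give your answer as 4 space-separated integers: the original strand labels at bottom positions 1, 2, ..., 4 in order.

Answer: 4 1 3 2

Derivation:
Gen 1 (s3^-1): strand 3 crosses under strand 4. Perm now: [1 2 4 3]
Gen 2 (s2): strand 2 crosses over strand 4. Perm now: [1 4 2 3]
Gen 3 (s2): strand 4 crosses over strand 2. Perm now: [1 2 4 3]
Gen 4 (s2): strand 2 crosses over strand 4. Perm now: [1 4 2 3]
Gen 5 (s1): strand 1 crosses over strand 4. Perm now: [4 1 2 3]
Gen 6 (s2): strand 1 crosses over strand 2. Perm now: [4 2 1 3]
Gen 7 (s2): strand 2 crosses over strand 1. Perm now: [4 1 2 3]
Gen 8 (s1): strand 4 crosses over strand 1. Perm now: [1 4 2 3]
Gen 9 (s3): strand 2 crosses over strand 3. Perm now: [1 4 3 2]
Gen 10 (s1): strand 1 crosses over strand 4. Perm now: [4 1 3 2]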